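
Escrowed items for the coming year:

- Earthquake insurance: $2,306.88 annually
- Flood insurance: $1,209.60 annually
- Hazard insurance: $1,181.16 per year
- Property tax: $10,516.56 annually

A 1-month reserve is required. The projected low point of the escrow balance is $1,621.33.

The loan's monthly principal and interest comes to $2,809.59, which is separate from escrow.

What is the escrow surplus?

Earthquake insurance — $2,306.88 annually
Flood insurance — $1,209.60 annually
Hazard insurance — $1,181.16 annually
Property tax — $10,516.56 annually
Total per year = $2,306.88 + $1,209.60 + $1,181.16 + $10,516.56 = $15,214.20
Monthly escrow = $15,214.20 ÷ 12 = $1,267.85
Required reserve = 1 × $1,267.85 = $1,267.85
Surplus = $1,621.33 − $1,267.85 = $353.48

$353.48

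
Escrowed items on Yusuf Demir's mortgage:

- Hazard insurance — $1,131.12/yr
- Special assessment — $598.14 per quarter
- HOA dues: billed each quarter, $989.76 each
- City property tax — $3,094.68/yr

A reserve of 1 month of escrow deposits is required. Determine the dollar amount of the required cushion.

Hazard insurance: $1,131.12/yr
Special assessment: $598.14 × 4 = $2,392.56/yr
HOA dues: $989.76 × 4 = $3,959.04/yr
City property tax: $3,094.68/yr
Total per year = $10,577.40
Monthly escrow = $10,577.40 / 12 = $881.45
Required cushion = 1 × $881.45 = $881.45

$881.45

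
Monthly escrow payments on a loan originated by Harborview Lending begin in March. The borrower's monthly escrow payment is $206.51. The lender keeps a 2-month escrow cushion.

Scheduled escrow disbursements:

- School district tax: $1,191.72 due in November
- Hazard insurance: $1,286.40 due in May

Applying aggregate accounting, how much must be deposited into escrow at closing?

Cushion = 2 × $206.51 = $413.02
Trial balance (start $0, +$206.51 each month, − disbursements):
  Mar: +$206.51 → $206.51
  Apr: +$206.51 → $413.02
  May: +$206.51 − $1,286.40 → -$666.87
  Jun: +$206.51 → -$460.36
  Jul: +$206.51 → -$253.85
  Aug: +$206.51 → -$47.34
  Sep: +$206.51 → $159.17
  Oct: +$206.51 → $365.68
  Nov: +$206.51 − $1,191.72 → -$619.53
  Dec: +$206.51 → -$413.02
  Jan: +$206.51 → -$206.51
  Feb: +$206.51 → $0.00
Lowest trial balance = -$666.87 (May)
Initial deposit = cushion − low point = $413.02 − (-$666.87) = $1,079.89

$1,079.89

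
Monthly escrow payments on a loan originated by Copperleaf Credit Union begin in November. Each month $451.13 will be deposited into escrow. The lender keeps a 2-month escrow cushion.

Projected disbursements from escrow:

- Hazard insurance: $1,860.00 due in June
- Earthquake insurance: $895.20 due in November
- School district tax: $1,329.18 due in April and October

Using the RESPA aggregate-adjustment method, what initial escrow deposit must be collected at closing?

$1,377.60

Cushion = 2 × $451.13 = $902.26
Trial balance (start $0, +$451.13 each month, − disbursements):
  Nov: +$451.13 − $895.20 → -$444.07
  Dec: +$451.13 → $7.06
  Jan: +$451.13 → $458.19
  Feb: +$451.13 → $909.32
  Mar: +$451.13 → $1,360.45
  Apr: +$451.13 − $1,329.18 → $482.40
  May: +$451.13 → $933.53
  Jun: +$451.13 − $1,860.00 → -$475.34
  Jul: +$451.13 → -$24.21
  Aug: +$451.13 → $426.92
  Sep: +$451.13 → $878.05
  Oct: +$451.13 − $1,329.18 → $0.00
Lowest trial balance = -$475.34 (Jun)
Initial deposit = cushion − low point = $902.26 − (-$475.34) = $1,377.60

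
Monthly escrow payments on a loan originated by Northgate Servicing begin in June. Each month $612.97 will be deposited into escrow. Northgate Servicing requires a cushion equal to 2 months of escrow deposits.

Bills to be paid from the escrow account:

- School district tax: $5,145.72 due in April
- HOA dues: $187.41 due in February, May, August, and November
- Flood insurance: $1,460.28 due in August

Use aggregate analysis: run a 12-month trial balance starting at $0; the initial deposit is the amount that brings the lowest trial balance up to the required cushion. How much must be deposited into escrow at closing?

$1,651.50

Cushion = 2 × $612.97 = $1,225.94
Trial balance (start $0, +$612.97 each month, − disbursements):
  Jun: +$612.97 → $612.97
  Jul: +$612.97 → $1,225.94
  Aug: +$612.97 − $1,647.69 → $191.22
  Sep: +$612.97 → $804.19
  Oct: +$612.97 → $1,417.16
  Nov: +$612.97 − $187.41 → $1,842.72
  Dec: +$612.97 → $2,455.69
  Jan: +$612.97 → $3,068.66
  Feb: +$612.97 − $187.41 → $3,494.22
  Mar: +$612.97 → $4,107.19
  Apr: +$612.97 − $5,145.72 → -$425.56
  May: +$612.97 − $187.41 → $0.00
Lowest trial balance = -$425.56 (Apr)
Initial deposit = cushion − low point = $1,225.94 − (-$425.56) = $1,651.50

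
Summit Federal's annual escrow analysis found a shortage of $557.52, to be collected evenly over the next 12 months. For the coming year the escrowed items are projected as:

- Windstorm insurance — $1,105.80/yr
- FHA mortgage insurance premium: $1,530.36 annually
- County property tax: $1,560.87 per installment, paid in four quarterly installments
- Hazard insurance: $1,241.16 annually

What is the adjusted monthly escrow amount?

$889.86

Windstorm insurance: $1,105.80
FHA mortgage insurance premium: $1,530.36
County property tax: $1,560.87 × 4 = $6,243.48
Hazard insurance: $1,241.16
Total per year = $1,105.80 + $1,530.36 + $6,243.48 + $1,241.16 = $10,120.80
Monthly escrow = $10,120.80 / 12 = $843.40
Shortage per month = $557.52 ÷ 12 = $46.46
Adjusted monthly = $843.40 + $46.46 = $889.86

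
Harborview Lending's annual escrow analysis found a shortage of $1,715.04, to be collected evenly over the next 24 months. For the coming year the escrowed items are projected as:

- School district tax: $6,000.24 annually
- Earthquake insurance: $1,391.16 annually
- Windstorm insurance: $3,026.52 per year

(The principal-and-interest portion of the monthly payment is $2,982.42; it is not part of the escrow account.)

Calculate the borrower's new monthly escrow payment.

School district tax: $6,000.24 per year
Earthquake insurance: $1,391.16 per year
Windstorm insurance: $3,026.52 per year
Yearly total = $6,000.24 + $1,391.16 + $3,026.52 = $10,417.92
Base monthly escrow = $10,417.92 ÷ 12 = $868.16
Shortage spread = $1,715.04 / 24 = $71.46/mo
New monthly escrow = $868.16 + $71.46 = $939.62

$939.62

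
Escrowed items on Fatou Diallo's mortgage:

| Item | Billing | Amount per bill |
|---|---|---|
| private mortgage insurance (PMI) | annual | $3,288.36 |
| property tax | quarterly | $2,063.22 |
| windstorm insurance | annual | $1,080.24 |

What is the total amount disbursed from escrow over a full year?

$12,621.48

Private mortgage insurance (PMI): $3,288.36
Property tax: $2,063.22 × 4 = $8,252.88
Windstorm insurance: $1,080.24
Total annual escrow = $3,288.36 + $8,252.88 + $1,080.24 = $12,621.48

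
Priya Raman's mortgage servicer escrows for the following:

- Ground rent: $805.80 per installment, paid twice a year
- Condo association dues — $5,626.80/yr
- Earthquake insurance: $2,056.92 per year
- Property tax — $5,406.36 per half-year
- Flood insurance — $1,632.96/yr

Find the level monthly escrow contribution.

$1,811.75

Ground rent — $805.80 × 2 = $1,611.60
Condo association dues — $5,626.80
Earthquake insurance — $2,056.92
Property tax — $5,406.36 × 2 = $10,812.72
Flood insurance — $1,632.96
Annual escrow total = $21,741.00
Base monthly escrow = $21,741.00 / 12 = $1,811.75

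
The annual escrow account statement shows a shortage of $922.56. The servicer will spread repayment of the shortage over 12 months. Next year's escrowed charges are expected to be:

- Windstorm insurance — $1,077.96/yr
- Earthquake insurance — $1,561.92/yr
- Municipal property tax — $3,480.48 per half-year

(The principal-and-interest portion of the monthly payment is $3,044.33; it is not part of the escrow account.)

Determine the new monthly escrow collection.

Windstorm insurance — $1,077.96 annually
Earthquake insurance — $1,561.92 annually
Municipal property tax — $3,480.48 × 2 = $6,960.96 annually
Total annual escrow = $9,600.84
Per month = $9,600.84 ÷ 12 = $800.07
Monthly shortage recovery: $922.56 ÷ 12 = $76.88
Adjusted monthly = $800.07 + $76.88 = $876.95

$876.95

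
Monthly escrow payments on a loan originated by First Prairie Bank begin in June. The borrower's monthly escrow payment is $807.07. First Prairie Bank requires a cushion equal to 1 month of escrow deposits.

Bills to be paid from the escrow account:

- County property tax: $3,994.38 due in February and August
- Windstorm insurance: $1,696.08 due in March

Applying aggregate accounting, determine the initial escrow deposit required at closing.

$2,421.21

Cushion = 1 × $807.07 = $807.07
Trial balance (start $0, +$807.07 each month, − disbursements):
  Jun: +$807.07 → $807.07
  Jul: +$807.07 → $1,614.14
  Aug: +$807.07 − $3,994.38 → -$1,573.17
  Sep: +$807.07 → -$766.10
  Oct: +$807.07 → $40.97
  Nov: +$807.07 → $848.04
  Dec: +$807.07 → $1,655.11
  Jan: +$807.07 → $2,462.18
  Feb: +$807.07 − $3,994.38 → -$725.13
  Mar: +$807.07 − $1,696.08 → -$1,614.14
  Apr: +$807.07 → -$807.07
  May: +$807.07 → $0.00
Lowest trial balance = -$1,614.14 (Mar)
Initial deposit = cushion − low point = $807.07 − (-$1,614.14) = $2,421.21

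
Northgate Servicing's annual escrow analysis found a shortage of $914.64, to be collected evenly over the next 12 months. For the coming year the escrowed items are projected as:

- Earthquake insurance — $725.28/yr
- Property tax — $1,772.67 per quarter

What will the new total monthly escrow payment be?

$727.55

Earthquake insurance — $725.28
Property tax — $1,772.67 × 4 = $7,090.68
Combined annual = $725.28 + $7,090.68 = $7,815.96
Monthly escrow = $7,815.96 / 12 = $651.33
Shortage spread = $914.64 ÷ 12 = $76.22/mo
Adjusted monthly = $651.33 + $76.22 = $727.55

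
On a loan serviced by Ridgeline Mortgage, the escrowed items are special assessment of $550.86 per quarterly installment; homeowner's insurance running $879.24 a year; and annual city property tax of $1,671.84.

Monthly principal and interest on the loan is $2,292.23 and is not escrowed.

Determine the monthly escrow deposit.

Special assessment: $550.86 × 4 = $2,203.44 per year
Homeowner's insurance: $879.24 per year
City property tax: $1,671.84 per year
Combined annual = $2,203.44 + $879.24 + $1,671.84 = $4,754.52
Base monthly escrow = $4,754.52 / 12 = $396.21

$396.21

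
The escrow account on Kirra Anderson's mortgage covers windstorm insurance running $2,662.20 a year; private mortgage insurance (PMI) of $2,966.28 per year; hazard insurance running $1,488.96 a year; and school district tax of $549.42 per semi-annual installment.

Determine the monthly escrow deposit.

$684.69

Windstorm insurance — $2,662.20
Private mortgage insurance (PMI) — $2,966.28
Hazard insurance — $1,488.96
School district tax — $549.42 × 2 = $1,098.84
Combined annual = $8,216.28
Per month = $8,216.28 / 12 = $684.69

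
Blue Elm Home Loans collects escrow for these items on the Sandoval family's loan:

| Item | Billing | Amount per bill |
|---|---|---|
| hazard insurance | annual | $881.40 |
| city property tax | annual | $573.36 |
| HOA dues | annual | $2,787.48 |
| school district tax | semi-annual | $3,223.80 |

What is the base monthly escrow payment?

$890.82

Hazard insurance: $881.40 annually
City property tax: $573.36 annually
HOA dues: $2,787.48 annually
School district tax: $3,223.80 × 2 = $6,447.60 annually
Yearly total = $881.40 + $573.36 + $2,787.48 + $6,447.60 = $10,689.84
Base monthly escrow = $10,689.84 / 12 = $890.82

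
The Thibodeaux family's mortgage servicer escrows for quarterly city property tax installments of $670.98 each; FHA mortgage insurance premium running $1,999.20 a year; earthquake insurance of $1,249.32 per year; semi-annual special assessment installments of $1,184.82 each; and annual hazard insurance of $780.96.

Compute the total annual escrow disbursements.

City property tax — $670.98 × 4 = $2,683.92
FHA mortgage insurance premium — $1,999.20
Earthquake insurance — $1,249.32
Special assessment — $1,184.82 × 2 = $2,369.64
Hazard insurance — $780.96
Total annual escrow = $2,683.92 + $1,999.20 + $1,249.32 + $2,369.64 + $780.96 = $9,083.04

$9,083.04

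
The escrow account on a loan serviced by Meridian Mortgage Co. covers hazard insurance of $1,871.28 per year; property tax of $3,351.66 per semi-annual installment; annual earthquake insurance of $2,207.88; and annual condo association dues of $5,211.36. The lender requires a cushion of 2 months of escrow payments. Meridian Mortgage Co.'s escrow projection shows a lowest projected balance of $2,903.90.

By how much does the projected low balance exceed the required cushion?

Hazard insurance — $1,871.28
Property tax — $3,351.66 × 2 = $6,703.32
Earthquake insurance — $2,207.88
Condo association dues — $5,211.36
Annual escrow total = $15,993.84
Monthly = $15,993.84 ÷ 12 = $1,332.82
Required reserve = 2 × $1,332.82 = $2,665.64
Excess over cushion: $2,903.90 − $2,665.64 = $238.26

$238.26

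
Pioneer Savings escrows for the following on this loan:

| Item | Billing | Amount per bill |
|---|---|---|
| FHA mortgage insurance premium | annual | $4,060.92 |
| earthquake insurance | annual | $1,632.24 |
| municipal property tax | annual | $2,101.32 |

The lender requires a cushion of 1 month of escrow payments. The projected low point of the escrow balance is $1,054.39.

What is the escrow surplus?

$404.85

FHA mortgage insurance premium: $4,060.92/yr
Earthquake insurance: $1,632.24/yr
Municipal property tax: $2,101.32/yr
Yearly total = $7,794.48
Per month = $7,794.48 / 12 = $649.54
Required cushion = 1 × $649.54 = $649.54
Surplus = $1,054.39 − $649.54 = $404.85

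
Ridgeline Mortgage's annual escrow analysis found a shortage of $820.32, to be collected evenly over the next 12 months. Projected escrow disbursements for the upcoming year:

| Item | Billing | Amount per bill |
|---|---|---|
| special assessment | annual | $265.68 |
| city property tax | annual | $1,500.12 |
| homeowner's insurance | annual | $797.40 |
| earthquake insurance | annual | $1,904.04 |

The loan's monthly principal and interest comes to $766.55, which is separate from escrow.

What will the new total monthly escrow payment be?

Special assessment: $265.68
City property tax: $1,500.12
Homeowner's insurance: $797.40
Earthquake insurance: $1,904.04
Total annual escrow = $265.68 + $1,500.12 + $797.40 + $1,904.04 = $4,467.24
Base monthly escrow = $4,467.24 ÷ 12 = $372.27
Shortage spread = $820.32 / 12 = $68.36/mo
New monthly escrow = $372.27 + $68.36 = $440.63

$440.63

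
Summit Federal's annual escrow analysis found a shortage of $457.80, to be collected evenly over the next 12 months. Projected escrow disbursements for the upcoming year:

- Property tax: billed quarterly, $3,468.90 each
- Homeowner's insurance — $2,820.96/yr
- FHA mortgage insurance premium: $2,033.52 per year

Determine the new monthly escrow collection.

Property tax: $3,468.90 × 4 = $13,875.60 per year
Homeowner's insurance: $2,820.96 per year
FHA mortgage insurance premium: $2,033.52 per year
Combined annual = $13,875.60 + $2,820.96 + $2,033.52 = $18,730.08
Per month = $18,730.08 / 12 = $1,560.84
Shortage per month = $457.80 / 12 = $38.15
New monthly escrow = $1,560.84 + $38.15 = $1,598.99

$1,598.99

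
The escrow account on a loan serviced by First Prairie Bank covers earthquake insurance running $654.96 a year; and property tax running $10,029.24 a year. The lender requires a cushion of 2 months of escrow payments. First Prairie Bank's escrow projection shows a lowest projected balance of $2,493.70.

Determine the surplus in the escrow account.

$713.00

Earthquake insurance — $654.96 per year
Property tax — $10,029.24 per year
Total per year = $654.96 + $10,029.24 = $10,684.20
Monthly = $10,684.20 ÷ 12 = $890.35
Cushion = 2 × $890.35 = $1,780.70
Surplus = $2,493.70 − $1,780.70 = $713.00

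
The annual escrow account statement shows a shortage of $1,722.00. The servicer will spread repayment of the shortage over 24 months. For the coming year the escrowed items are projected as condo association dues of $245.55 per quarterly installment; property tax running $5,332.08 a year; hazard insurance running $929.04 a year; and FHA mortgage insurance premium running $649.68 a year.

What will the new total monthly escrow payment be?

Condo association dues: $245.55 × 4 = $982.20/yr
Property tax: $5,332.08/yr
Hazard insurance: $929.04/yr
FHA mortgage insurance premium: $649.68/yr
Total annual escrow = $982.20 + $5,332.08 + $929.04 + $649.68 = $7,893.00
Per month = $7,893.00 / 12 = $657.75
Shortage per month = $1,722.00 / 24 = $71.75
New monthly escrow = $657.75 + $71.75 = $729.50

$729.50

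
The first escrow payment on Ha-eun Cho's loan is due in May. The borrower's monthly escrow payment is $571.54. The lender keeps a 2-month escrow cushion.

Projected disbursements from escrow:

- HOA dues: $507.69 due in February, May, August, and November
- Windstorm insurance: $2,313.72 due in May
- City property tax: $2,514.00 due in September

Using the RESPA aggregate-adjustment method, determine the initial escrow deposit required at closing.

Cushion = 2 × $571.54 = $1,143.08
Trial balance (start $0, +$571.54 each month, − disbursements):
  May: +$571.54 − $2,821.41 → -$2,249.87
  Jun: +$571.54 → -$1,678.33
  Jul: +$571.54 → -$1,106.79
  Aug: +$571.54 − $507.69 → -$1,042.94
  Sep: +$571.54 − $2,514.00 → -$2,985.40
  Oct: +$571.54 → -$2,413.86
  Nov: +$571.54 − $507.69 → -$2,350.01
  Dec: +$571.54 → -$1,778.47
  Jan: +$571.54 → -$1,206.93
  Feb: +$571.54 − $507.69 → -$1,143.08
  Mar: +$571.54 → -$571.54
  Apr: +$571.54 → $0.00
Lowest trial balance = -$2,985.40 (Sep)
Initial deposit = cushion − low point = $1,143.08 − (-$2,985.40) = $4,128.48

$4,128.48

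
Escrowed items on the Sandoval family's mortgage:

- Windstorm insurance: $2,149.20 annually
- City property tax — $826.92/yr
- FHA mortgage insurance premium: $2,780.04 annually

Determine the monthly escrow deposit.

Windstorm insurance = $2,149.20
City property tax = $826.92
FHA mortgage insurance premium = $2,780.04
Total per year = $5,756.16
Base monthly escrow = $5,756.16 ÷ 12 = $479.68

$479.68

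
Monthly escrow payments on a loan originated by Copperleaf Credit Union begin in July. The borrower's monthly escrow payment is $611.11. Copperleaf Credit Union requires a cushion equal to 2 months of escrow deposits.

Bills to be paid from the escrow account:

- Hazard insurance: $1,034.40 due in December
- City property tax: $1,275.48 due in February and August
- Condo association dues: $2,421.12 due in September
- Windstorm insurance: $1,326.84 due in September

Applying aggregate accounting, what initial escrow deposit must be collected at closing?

$4,412.33

Cushion = 2 × $611.11 = $1,222.22
Trial balance (start $0, +$611.11 each month, − disbursements):
  Jul: +$611.11 → $611.11
  Aug: +$611.11 − $1,275.48 → -$53.26
  Sep: +$611.11 − $3,747.96 → -$3,190.11
  Oct: +$611.11 → -$2,579.00
  Nov: +$611.11 → -$1,967.89
  Dec: +$611.11 − $1,034.40 → -$2,391.18
  Jan: +$611.11 → -$1,780.07
  Feb: +$611.11 − $1,275.48 → -$2,444.44
  Mar: +$611.11 → -$1,833.33
  Apr: +$611.11 → -$1,222.22
  May: +$611.11 → -$611.11
  Jun: +$611.11 → $0.00
Lowest trial balance = -$3,190.11 (Sep)
Initial deposit = cushion − low point = $1,222.22 − (-$3,190.11) = $4,412.33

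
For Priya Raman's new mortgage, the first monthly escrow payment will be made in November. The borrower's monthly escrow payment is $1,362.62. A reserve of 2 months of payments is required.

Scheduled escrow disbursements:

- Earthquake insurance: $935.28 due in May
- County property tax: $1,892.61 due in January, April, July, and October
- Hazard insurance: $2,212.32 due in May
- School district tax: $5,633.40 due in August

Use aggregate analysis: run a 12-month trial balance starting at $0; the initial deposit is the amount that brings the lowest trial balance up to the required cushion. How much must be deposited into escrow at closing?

Cushion = 2 × $1,362.62 = $2,725.24
Trial balance (start $0, +$1,362.62 each month, − disbursements):
  Nov: +$1,362.62 → $1,362.62
  Dec: +$1,362.62 → $2,725.24
  Jan: +$1,362.62 − $1,892.61 → $2,195.25
  Feb: +$1,362.62 → $3,557.87
  Mar: +$1,362.62 → $4,920.49
  Apr: +$1,362.62 − $1,892.61 → $4,390.50
  May: +$1,362.62 − $3,147.60 → $2,605.52
  Jun: +$1,362.62 → $3,968.14
  Jul: +$1,362.62 − $1,892.61 → $3,438.15
  Aug: +$1,362.62 − $5,633.40 → -$832.63
  Sep: +$1,362.62 → $529.99
  Oct: +$1,362.62 − $1,892.61 → $0.00
Lowest trial balance = -$832.63 (Aug)
Initial deposit = cushion − low point = $2,725.24 − (-$832.63) = $3,557.87

$3,557.87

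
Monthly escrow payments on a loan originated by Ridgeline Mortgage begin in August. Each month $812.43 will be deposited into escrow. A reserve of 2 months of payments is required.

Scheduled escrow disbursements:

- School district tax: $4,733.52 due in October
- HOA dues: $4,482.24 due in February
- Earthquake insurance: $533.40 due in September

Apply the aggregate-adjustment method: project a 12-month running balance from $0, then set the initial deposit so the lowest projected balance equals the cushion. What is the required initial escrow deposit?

$5,687.01

Cushion = 2 × $812.43 = $1,624.86
Trial balance (start $0, +$812.43 each month, − disbursements):
  Aug: +$812.43 → $812.43
  Sep: +$812.43 − $533.40 → $1,091.46
  Oct: +$812.43 − $4,733.52 → -$2,829.63
  Nov: +$812.43 → -$2,017.20
  Dec: +$812.43 → -$1,204.77
  Jan: +$812.43 → -$392.34
  Feb: +$812.43 − $4,482.24 → -$4,062.15
  Mar: +$812.43 → -$3,249.72
  Apr: +$812.43 → -$2,437.29
  May: +$812.43 → -$1,624.86
  Jun: +$812.43 → -$812.43
  Jul: +$812.43 → $0.00
Lowest trial balance = -$4,062.15 (Feb)
Initial deposit = cushion − low point = $1,624.86 − (-$4,062.15) = $5,687.01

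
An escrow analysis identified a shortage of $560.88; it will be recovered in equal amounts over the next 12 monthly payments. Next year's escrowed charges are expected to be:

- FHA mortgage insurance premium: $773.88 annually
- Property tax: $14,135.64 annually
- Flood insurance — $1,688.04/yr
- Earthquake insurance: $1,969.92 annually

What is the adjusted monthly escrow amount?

$1,594.03

FHA mortgage insurance premium — $773.88 annually
Property tax — $14,135.64 annually
Flood insurance — $1,688.04 annually
Earthquake insurance — $1,969.92 annually
Total per year = $773.88 + $14,135.64 + $1,688.04 + $1,969.92 = $18,567.48
Monthly escrow = $18,567.48 / 12 = $1,547.29
Shortage per month = $560.88 / 12 = $46.74
New monthly escrow = $1,547.29 + $46.74 = $1,594.03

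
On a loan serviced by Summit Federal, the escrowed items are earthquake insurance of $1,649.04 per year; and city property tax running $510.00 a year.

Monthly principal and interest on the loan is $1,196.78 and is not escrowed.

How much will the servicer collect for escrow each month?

$179.92

Earthquake insurance — $1,649.04
City property tax — $510.00
Total annual escrow = $2,159.04
Monthly escrow = $2,159.04 / 12 = $179.92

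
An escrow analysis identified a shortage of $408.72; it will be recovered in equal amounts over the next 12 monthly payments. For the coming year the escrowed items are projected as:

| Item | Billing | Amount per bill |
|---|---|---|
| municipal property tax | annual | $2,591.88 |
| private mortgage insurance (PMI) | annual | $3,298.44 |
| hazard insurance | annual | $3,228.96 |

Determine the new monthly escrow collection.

$794.00

Municipal property tax — $2,591.88 per year
Private mortgage insurance (PMI) — $3,298.44 per year
Hazard insurance — $3,228.96 per year
Combined annual = $2,591.88 + $3,298.44 + $3,228.96 = $9,119.28
Monthly = $9,119.28 ÷ 12 = $759.94
Shortage per month = $408.72 ÷ 12 = $34.06
Adjusted monthly = $759.94 + $34.06 = $794.00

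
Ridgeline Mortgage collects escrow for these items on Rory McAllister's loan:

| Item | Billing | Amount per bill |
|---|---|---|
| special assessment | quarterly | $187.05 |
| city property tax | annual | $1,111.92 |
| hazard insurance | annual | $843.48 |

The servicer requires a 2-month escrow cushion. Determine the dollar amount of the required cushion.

Special assessment — $187.05 × 4 = $748.20
City property tax — $1,111.92
Hazard insurance — $843.48
Combined annual = $748.20 + $1,111.92 + $843.48 = $2,703.60
Monthly = $2,703.60 / 12 = $225.30
Cushion = 2 × $225.30 = $450.60

$450.60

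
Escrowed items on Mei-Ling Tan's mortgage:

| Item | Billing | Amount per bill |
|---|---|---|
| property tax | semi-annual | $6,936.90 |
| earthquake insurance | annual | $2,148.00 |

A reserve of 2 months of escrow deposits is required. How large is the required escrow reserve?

Property tax: $6,936.90 × 2 = $13,873.80/yr
Earthquake insurance: $2,148.00/yr
Annual escrow total = $13,873.80 + $2,148.00 = $16,021.80
Base monthly escrow = $16,021.80 / 12 = $1,335.15
Required cushion = 2 × $1,335.15 = $2,670.30

$2,670.30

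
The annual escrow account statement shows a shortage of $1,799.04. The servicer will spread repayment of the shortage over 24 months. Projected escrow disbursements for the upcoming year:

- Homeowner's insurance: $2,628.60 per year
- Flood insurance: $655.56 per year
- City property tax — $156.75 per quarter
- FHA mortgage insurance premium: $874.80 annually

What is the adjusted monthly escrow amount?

Homeowner's insurance — $2,628.60 annually
Flood insurance — $655.56 annually
City property tax — $156.75 × 4 = $627.00 annually
FHA mortgage insurance premium — $874.80 annually
Yearly total = $2,628.60 + $655.56 + $627.00 + $874.80 = $4,785.96
Monthly = $4,785.96 ÷ 12 = $398.83
Shortage spread = $1,799.04 / 24 = $74.96/mo
New monthly escrow = $398.83 + $74.96 = $473.79

$473.79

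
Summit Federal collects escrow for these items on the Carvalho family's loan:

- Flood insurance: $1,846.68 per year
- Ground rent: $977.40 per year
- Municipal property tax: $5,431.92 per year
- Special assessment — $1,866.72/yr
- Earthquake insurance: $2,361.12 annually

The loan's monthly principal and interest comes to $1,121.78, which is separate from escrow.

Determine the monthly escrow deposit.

Flood insurance: $1,846.68 per year
Ground rent: $977.40 per year
Municipal property tax: $5,431.92 per year
Special assessment: $1,866.72 per year
Earthquake insurance: $2,361.12 per year
Combined annual = $1,846.68 + $977.40 + $5,431.92 + $1,866.72 + $2,361.12 = $12,483.84
Monthly = $12,483.84 ÷ 12 = $1,040.32

$1,040.32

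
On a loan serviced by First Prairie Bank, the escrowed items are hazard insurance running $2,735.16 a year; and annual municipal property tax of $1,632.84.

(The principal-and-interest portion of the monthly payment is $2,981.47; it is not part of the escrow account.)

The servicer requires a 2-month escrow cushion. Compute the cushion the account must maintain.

$728.00

Hazard insurance = $2,735.16 annually
Municipal property tax = $1,632.84 annually
Yearly total = $2,735.16 + $1,632.84 = $4,368.00
Base monthly escrow = $4,368.00 ÷ 12 = $364.00
Cushion = 2 × $364.00 = $728.00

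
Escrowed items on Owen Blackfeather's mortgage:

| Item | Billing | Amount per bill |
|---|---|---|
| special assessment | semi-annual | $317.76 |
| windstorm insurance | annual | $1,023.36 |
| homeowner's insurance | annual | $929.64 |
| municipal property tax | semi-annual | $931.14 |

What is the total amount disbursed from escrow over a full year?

Special assessment — $317.76 × 2 = $635.52 annually
Windstorm insurance — $1,023.36 annually
Homeowner's insurance — $929.64 annually
Municipal property tax — $931.14 × 2 = $1,862.28 annually
Annual escrow total = $635.52 + $1,023.36 + $929.64 + $1,862.28 = $4,450.80

$4,450.80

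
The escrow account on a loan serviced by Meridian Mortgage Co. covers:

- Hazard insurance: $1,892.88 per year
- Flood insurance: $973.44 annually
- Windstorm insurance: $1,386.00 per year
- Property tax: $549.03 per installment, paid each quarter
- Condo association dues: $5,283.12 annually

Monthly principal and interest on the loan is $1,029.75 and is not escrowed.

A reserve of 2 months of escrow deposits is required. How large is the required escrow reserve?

Hazard insurance — $1,892.88 per year
Flood insurance — $973.44 per year
Windstorm insurance — $1,386.00 per year
Property tax — $549.03 × 4 = $2,196.12 per year
Condo association dues — $5,283.12 per year
Combined annual = $1,892.88 + $973.44 + $1,386.00 + $2,196.12 + $5,283.12 = $11,731.56
Monthly escrow = $11,731.56 ÷ 12 = $977.63
Required cushion = 2 × $977.63 = $1,955.26

$1,955.26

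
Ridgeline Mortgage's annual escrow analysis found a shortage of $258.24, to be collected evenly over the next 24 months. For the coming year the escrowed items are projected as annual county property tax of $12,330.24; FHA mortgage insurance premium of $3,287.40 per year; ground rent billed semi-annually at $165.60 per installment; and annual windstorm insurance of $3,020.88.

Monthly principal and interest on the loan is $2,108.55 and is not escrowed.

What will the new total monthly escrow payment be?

$1,591.57

County property tax = $12,330.24/yr
FHA mortgage insurance premium = $3,287.40/yr
Ground rent = $165.60 × 2 = $331.20/yr
Windstorm insurance = $3,020.88/yr
Annual escrow total = $12,330.24 + $3,287.40 + $331.20 + $3,020.88 = $18,969.72
Per month = $18,969.72 ÷ 12 = $1,580.81
Monthly shortage recovery: $258.24 ÷ 24 = $10.76
Adjusted monthly = $1,580.81 + $10.76 = $1,591.57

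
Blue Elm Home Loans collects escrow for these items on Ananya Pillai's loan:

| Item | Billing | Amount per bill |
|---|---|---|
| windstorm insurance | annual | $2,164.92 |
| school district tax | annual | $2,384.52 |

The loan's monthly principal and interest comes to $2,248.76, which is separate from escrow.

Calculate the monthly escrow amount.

Windstorm insurance — $2,164.92
School district tax — $2,384.52
Annual escrow total = $4,549.44
Monthly = $4,549.44 ÷ 12 = $379.12

$379.12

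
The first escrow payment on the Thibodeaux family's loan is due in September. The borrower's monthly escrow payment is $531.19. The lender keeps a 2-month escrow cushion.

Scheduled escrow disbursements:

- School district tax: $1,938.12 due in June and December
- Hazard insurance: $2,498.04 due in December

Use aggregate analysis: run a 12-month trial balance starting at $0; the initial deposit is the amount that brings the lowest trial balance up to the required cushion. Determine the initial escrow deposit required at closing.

Cushion = 2 × $531.19 = $1,062.38
Trial balance (start $0, +$531.19 each month, − disbursements):
  Sep: +$531.19 → $531.19
  Oct: +$531.19 → $1,062.38
  Nov: +$531.19 → $1,593.57
  Dec: +$531.19 − $4,436.16 → -$2,311.40
  Jan: +$531.19 → -$1,780.21
  Feb: +$531.19 → -$1,249.02
  Mar: +$531.19 → -$717.83
  Apr: +$531.19 → -$186.64
  May: +$531.19 → $344.55
  Jun: +$531.19 − $1,938.12 → -$1,062.38
  Jul: +$531.19 → -$531.19
  Aug: +$531.19 → $0.00
Lowest trial balance = -$2,311.40 (Dec)
Initial deposit = cushion − low point = $1,062.38 − (-$2,311.40) = $3,373.78

$3,373.78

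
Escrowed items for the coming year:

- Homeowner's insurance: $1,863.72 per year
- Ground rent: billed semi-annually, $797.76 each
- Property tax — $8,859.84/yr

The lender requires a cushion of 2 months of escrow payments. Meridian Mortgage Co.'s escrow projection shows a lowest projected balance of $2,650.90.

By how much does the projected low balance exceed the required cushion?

Homeowner's insurance = $1,863.72/yr
Ground rent = $797.76 × 2 = $1,595.52/yr
Property tax = $8,859.84/yr
Combined annual = $1,863.72 + $1,595.52 + $8,859.84 = $12,319.08
Monthly = $12,319.08 / 12 = $1,026.59
Required reserve = 2 × $1,026.59 = $2,053.18
Surplus = $2,650.90 − $2,053.18 = $597.72

$597.72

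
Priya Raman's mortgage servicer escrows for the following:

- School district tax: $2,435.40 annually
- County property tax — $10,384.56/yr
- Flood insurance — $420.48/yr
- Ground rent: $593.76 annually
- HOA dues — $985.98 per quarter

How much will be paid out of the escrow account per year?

$17,778.12

School district tax — $2,435.40
County property tax — $10,384.56
Flood insurance — $420.48
Ground rent — $593.76
HOA dues — $985.98 × 4 = $3,943.92
Annual escrow total = $17,778.12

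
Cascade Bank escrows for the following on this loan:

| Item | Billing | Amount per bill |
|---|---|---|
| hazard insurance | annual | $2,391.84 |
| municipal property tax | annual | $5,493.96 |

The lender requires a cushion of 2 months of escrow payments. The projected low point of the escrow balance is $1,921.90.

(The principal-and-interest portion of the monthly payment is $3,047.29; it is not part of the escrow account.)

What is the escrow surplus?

$607.60

Hazard insurance: $2,391.84 annually
Municipal property tax: $5,493.96 annually
Annual escrow total = $7,885.80
Monthly = $7,885.80 / 12 = $657.15
Required cushion = 2 × $657.15 = $1,314.30
Excess over cushion: $1,921.90 − $1,314.30 = $607.60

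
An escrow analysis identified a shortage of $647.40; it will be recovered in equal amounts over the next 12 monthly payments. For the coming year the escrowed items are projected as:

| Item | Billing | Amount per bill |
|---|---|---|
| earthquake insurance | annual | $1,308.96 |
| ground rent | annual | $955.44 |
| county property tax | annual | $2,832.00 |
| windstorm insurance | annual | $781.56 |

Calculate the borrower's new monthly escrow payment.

$543.78

Earthquake insurance: $1,308.96 per year
Ground rent: $955.44 per year
County property tax: $2,832.00 per year
Windstorm insurance: $781.56 per year
Total annual escrow = $5,877.96
Monthly escrow = $5,877.96 ÷ 12 = $489.83
Monthly shortage recovery: $647.40 / 12 = $53.95
Adjusted monthly = $489.83 + $53.95 = $543.78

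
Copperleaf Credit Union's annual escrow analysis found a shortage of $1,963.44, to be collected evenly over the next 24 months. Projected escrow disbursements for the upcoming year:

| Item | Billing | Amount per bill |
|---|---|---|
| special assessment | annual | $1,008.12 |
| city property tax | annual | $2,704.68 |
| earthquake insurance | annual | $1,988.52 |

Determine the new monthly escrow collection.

$556.92

Special assessment = $1,008.12/yr
City property tax = $2,704.68/yr
Earthquake insurance = $1,988.52/yr
Total per year = $1,008.12 + $2,704.68 + $1,988.52 = $5,701.32
Per month = $5,701.32 / 12 = $475.11
Shortage per month = $1,963.44 ÷ 24 = $81.81
Adjusted monthly = $475.11 + $81.81 = $556.92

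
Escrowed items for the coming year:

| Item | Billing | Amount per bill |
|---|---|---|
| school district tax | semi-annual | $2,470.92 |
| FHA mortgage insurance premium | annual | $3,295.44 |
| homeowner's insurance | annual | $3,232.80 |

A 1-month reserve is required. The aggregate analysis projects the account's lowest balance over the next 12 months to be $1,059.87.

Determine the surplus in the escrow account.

School district tax = $2,470.92 × 2 = $4,941.84 annually
FHA mortgage insurance premium = $3,295.44 annually
Homeowner's insurance = $3,232.80 annually
Annual escrow total = $11,470.08
Monthly escrow = $11,470.08 / 12 = $955.84
Cushion = 1 × $955.84 = $955.84
Excess over cushion: $1,059.87 − $955.84 = $104.03

$104.03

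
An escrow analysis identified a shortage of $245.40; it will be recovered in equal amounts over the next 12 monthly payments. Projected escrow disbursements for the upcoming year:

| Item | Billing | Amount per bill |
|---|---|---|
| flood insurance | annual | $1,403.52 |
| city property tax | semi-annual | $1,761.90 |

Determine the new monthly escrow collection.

Flood insurance: $1,403.52
City property tax: $1,761.90 × 2 = $3,523.80
Total per year = $1,403.52 + $3,523.80 = $4,927.32
Monthly = $4,927.32 ÷ 12 = $410.61
Shortage spread = $245.40 ÷ 12 = $20.45/mo
Adjusted monthly = $410.61 + $20.45 = $431.06

$431.06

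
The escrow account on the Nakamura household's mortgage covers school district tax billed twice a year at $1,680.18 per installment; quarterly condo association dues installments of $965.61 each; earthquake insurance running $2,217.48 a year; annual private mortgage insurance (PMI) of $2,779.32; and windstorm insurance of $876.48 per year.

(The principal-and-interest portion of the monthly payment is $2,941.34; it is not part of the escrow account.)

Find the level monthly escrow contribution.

$1,091.34

School district tax — $1,680.18 × 2 = $3,360.36
Condo association dues — $965.61 × 4 = $3,862.44
Earthquake insurance — $2,217.48
Private mortgage insurance (PMI) — $2,779.32
Windstorm insurance — $876.48
Combined annual = $3,360.36 + $3,862.44 + $2,217.48 + $2,779.32 + $876.48 = $13,096.08
Base monthly escrow = $13,096.08 / 12 = $1,091.34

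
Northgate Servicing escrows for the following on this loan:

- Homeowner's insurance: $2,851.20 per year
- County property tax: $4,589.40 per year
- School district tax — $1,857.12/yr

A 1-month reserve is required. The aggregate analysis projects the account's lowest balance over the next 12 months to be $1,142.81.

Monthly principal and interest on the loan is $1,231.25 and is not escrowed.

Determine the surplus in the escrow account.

$368.00

Homeowner's insurance — $2,851.20 annually
County property tax — $4,589.40 annually
School district tax — $1,857.12 annually
Annual escrow total = $2,851.20 + $4,589.40 + $1,857.12 = $9,297.72
Monthly = $9,297.72 / 12 = $774.81
Cushion = 1 × $774.81 = $774.81
Surplus = $1,142.81 − $774.81 = $368.00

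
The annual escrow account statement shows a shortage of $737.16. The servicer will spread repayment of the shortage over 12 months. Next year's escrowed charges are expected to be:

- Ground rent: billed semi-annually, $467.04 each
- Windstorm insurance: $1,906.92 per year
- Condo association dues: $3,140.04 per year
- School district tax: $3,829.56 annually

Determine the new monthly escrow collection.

$878.98

Ground rent: $467.04 × 2 = $934.08
Windstorm insurance: $1,906.92
Condo association dues: $3,140.04
School district tax: $3,829.56
Annual escrow total = $934.08 + $1,906.92 + $3,140.04 + $3,829.56 = $9,810.60
Monthly escrow = $9,810.60 ÷ 12 = $817.55
Monthly shortage recovery: $737.16 / 12 = $61.43
New monthly escrow = $817.55 + $61.43 = $878.98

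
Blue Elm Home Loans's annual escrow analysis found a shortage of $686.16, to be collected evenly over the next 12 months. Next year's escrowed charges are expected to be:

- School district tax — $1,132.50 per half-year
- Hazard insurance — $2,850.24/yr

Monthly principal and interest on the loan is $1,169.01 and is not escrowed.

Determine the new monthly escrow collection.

$483.45

School district tax: $1,132.50 × 2 = $2,265.00 annually
Hazard insurance: $2,850.24 annually
Total per year = $2,265.00 + $2,850.24 = $5,115.24
Base monthly escrow = $5,115.24 ÷ 12 = $426.27
Monthly shortage recovery: $686.16 ÷ 12 = $57.18
New monthly escrow = $426.27 + $57.18 = $483.45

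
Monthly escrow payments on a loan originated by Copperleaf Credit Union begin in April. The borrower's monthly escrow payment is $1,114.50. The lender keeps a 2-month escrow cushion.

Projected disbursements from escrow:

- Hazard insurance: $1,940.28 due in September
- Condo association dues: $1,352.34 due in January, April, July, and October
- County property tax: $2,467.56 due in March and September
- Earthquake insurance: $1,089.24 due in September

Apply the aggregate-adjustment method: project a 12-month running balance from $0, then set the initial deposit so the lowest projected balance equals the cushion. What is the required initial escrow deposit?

Cushion = 2 × $1,114.50 = $2,229.00
Trial balance (start $0, +$1,114.50 each month, − disbursements):
  Apr: +$1,114.50 − $1,352.34 → -$237.84
  May: +$1,114.50 → $876.66
  Jun: +$1,114.50 → $1,991.16
  Jul: +$1,114.50 − $1,352.34 → $1,753.32
  Aug: +$1,114.50 → $2,867.82
  Sep: +$1,114.50 − $5,497.08 → -$1,514.76
  Oct: +$1,114.50 − $1,352.34 → -$1,752.60
  Nov: +$1,114.50 → -$638.10
  Dec: +$1,114.50 → $476.40
  Jan: +$1,114.50 − $1,352.34 → $238.56
  Feb: +$1,114.50 → $1,353.06
  Mar: +$1,114.50 − $2,467.56 → $0.00
Lowest trial balance = -$1,752.60 (Oct)
Initial deposit = cushion − low point = $2,229.00 − (-$1,752.60) = $3,981.60

$3,981.60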